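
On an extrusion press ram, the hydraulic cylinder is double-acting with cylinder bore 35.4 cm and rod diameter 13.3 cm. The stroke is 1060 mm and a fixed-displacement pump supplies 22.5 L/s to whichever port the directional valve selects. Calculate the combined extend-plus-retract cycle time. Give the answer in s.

Cap-side area A_cap = π/4 × (35.4 cm)² = 984.2 cm^2
Rod-side annular area A_ann = π/4 × (35.4² − 13.3²) = 845.3 cm^2
t_ext = A_cap·L/Q = 4.637 s
t_ret = A_ann·L/Q = 3.982 s
t_cycle = t_ext + t_ret

t ≈ 8.62 s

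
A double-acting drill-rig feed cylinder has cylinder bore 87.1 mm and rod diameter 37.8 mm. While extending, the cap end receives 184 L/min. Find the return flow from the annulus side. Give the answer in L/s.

Cap-side area A_cap = π/4 × (87.1 mm)² = 5958 mm^2
Rod-side annular area A_ann = π/4 × (87.1² − 37.8²) = 4836 mm^2
Piston speed v = Q_in/A_cap; rod-end outflow Q_out = v × A_ann = Q_in × A_ann/A_cap.

Q_out ≈ 2.49 L/s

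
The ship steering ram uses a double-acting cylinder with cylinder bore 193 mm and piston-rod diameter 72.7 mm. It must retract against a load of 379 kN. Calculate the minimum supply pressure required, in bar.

P ≈ 151 bar

Rod-side annular area A_ann = π/4 × (193² − 72.7²) = 25100 mm^2
Retraction: pressure acts on the annular area.
P = F / A = 379 kN / A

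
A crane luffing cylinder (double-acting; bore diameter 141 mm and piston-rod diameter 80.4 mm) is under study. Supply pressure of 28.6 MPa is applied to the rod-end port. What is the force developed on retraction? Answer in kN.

Rod-side annular area A_ann = π/4 × (141² − 80.4²) = 10540 mm^2
On retraction the pressure acts on the annular area (bore minus rod).
F = P × A_ann

F ≈ 301 kN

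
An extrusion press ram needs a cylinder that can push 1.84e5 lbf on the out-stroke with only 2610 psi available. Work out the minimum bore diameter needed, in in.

Extension force acts on the full piston face: F = P × (π/4)D².
D = √(4F / (πP)) = √(4 × 1.84e5 lbf / (π × 2610 psi))

D ≈ 9.47 in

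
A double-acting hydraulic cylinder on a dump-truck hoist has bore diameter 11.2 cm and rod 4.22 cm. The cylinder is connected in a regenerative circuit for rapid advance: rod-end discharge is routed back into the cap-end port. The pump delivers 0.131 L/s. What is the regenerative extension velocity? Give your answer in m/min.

In regeneration the rod-end outflow joins the pump flow into the cap end, so the net volume the pump must supply per unit advance equals the rod cross-section area.
Rod cross-section A_rod = π/4 × (4.22 cm)² = 13.99 cm^2
v = Q_pump / A_rod

v ≈ 5.62 m/min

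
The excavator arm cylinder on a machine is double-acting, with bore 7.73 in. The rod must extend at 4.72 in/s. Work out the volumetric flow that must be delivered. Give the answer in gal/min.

Q ≈ 57.5 gal/min

Cap-side area A_cap = π/4 × (7.73 in)² = 46.93 in^2
Q = A × v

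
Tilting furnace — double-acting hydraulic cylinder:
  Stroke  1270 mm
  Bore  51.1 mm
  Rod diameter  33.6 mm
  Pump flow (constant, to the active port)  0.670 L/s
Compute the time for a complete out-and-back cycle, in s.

t ≈ 6.09 s

Cap-side area A_cap = π/4 × (51.1 mm)² = 2051 mm^2
Rod-side annular area A_ann = π/4 × (51.1² − 33.6²) = 1164 mm^2
t_ext = A_cap·L/Q = 3.887 s
t_ret = A_ann·L/Q = 2.207 s
t_cycle = t_ext + t_ret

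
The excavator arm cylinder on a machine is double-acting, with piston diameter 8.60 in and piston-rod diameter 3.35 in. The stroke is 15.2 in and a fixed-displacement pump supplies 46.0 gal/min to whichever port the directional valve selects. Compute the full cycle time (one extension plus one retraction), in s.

t ≈ 9.21 s

Cap-side area A_cap = π/4 × (8.60 in)² = 58.09 in^2
Rod-side annular area A_ann = π/4 × (8.60² − 3.35²) = 49.27 in^2
t_ext = A_cap·L/Q = 4.986 s
t_ret = A_ann·L/Q = 4.229 s
t_cycle = t_ext + t_ret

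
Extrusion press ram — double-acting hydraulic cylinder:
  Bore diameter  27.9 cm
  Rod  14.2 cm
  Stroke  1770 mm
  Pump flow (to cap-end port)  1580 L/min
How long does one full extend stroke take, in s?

t ≈ 4.11 s

Cap-side area A_cap = π/4 × (27.9 cm)² = 611.4 cm^2
Swept volume V = A × L; t = V / Q = A·L / Q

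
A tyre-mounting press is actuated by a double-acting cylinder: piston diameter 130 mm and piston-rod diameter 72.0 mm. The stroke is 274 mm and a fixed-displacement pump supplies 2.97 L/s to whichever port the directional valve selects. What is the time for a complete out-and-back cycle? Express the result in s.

Cap-side area A_cap = π/4 × (130 mm)² = 13270 mm^2
Rod-side annular area A_ann = π/4 × (130² − 72.0²) = 9202 mm^2
t_ext = A_cap·L/Q = 1.225 s
t_ret = A_ann·L/Q = 0.8489 s
t_cycle = t_ext + t_ret

t ≈ 2.07 s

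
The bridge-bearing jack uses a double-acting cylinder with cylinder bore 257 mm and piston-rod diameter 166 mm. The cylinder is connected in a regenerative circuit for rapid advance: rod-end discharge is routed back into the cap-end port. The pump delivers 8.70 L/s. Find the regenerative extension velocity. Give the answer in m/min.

v ≈ 24.1 m/min

In regeneration the rod-end outflow joins the pump flow into the cap end, so the net volume the pump must supply per unit advance equals the rod cross-section area.
Rod cross-section A_rod = π/4 × (166 mm)² = 21640 mm^2
v = Q_pump / A_rod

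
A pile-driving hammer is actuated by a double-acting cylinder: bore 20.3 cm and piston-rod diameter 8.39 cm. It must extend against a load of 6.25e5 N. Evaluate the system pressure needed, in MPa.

Cap-side area A_cap = π/4 × (20.3 cm)² = 323.7 cm^2
P = F / A = 6.25e5 N / A

P ≈ 19.3 MPa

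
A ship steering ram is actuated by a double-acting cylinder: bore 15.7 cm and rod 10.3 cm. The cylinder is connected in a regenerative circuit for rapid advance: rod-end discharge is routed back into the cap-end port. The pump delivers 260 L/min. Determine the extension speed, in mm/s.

v ≈ 520 mm/s

In regeneration the rod-end outflow joins the pump flow into the cap end, so the net volume the pump must supply per unit advance equals the rod cross-section area.
Rod cross-section A_rod = π/4 × (10.3 cm)² = 83.32 cm^2
v = Q_pump / A_rod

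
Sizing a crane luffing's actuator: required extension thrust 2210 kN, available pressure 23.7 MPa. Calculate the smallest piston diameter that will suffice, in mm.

Extension force acts on the full piston face: F = P × (π/4)D².
D = √(4F / (πP)) = √(4 × 2210 kN / (π × 23.7 MPa))

D ≈ 345 mm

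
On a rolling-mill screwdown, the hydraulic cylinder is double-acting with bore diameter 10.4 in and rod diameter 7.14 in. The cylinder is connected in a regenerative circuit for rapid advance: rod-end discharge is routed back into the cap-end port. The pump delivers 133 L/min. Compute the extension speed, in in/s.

v ≈ 3.38 in/s

In regeneration the rod-end outflow joins the pump flow into the cap end, so the net volume the pump must supply per unit advance equals the rod cross-section area.
Rod cross-section A_rod = π/4 × (7.14 in)² = 40.04 in^2
v = Q_pump / A_rod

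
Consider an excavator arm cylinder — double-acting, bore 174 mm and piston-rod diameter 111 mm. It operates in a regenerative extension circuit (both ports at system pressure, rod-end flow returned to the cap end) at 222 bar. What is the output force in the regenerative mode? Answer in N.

With equal pressure on both faces, forces on the annular region cancel; the net push is pressure × rod cross-section.
Rod cross-section A_rod = π/4 × (111 mm)² = 9677 mm^2
F = P × A_rod

F ≈ 2.15e5 N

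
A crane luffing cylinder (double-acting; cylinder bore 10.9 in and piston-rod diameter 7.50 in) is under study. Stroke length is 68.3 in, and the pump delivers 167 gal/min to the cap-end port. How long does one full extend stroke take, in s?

t ≈ 9.91 s

Cap-side area A_cap = π/4 × (10.9 in)² = 93.31 in^2
Swept volume V = A × L; t = V / Q = A·L / Q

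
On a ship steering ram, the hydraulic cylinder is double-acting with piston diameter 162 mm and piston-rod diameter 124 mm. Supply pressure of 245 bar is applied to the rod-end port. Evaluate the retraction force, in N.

F ≈ 2.09e5 N

Rod-side annular area A_ann = π/4 × (162² − 124²) = 8536 mm^2
On retraction the pressure acts on the annular area (bore minus rod).
F = P × A_ann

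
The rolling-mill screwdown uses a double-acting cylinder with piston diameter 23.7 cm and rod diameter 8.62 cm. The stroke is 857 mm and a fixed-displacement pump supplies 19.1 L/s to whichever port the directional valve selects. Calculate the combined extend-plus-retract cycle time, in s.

t ≈ 3.70 s

Cap-side area A_cap = π/4 × (23.7 cm)² = 441.2 cm^2
Rod-side annular area A_ann = π/4 × (23.7² − 8.62²) = 382.8 cm^2
t_ext = A_cap·L/Q = 1.979 s
t_ret = A_ann·L/Q = 1.718 s
t_cycle = t_ext + t_ret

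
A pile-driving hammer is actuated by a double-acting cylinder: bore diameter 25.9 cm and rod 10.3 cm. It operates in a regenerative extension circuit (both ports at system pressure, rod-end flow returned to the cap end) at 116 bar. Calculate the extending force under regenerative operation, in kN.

F ≈ 96.7 kN

With equal pressure on both faces, forces on the annular region cancel; the net push is pressure × rod cross-section.
Rod cross-section A_rod = π/4 × (10.3 cm)² = 83.32 cm^2
F = P × A_rod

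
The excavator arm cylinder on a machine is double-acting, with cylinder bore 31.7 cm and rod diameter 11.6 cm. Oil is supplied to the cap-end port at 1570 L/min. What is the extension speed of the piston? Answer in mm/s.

v ≈ 332 mm/s

Cap-side area A_cap = π/4 × (31.7 cm)² = 789.2 cm^2
v = Q / A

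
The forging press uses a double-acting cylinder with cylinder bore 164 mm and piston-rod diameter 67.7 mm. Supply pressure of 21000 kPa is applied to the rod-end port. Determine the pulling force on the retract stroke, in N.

Rod-side annular area A_ann = π/4 × (164² − 67.7²) = 17520 mm^2
On retraction the pressure acts on the annular area (bore minus rod).
F = P × A_ann

F ≈ 3.68e5 N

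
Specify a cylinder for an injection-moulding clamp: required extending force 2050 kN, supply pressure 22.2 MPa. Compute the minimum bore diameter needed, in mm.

Extension force acts on the full piston face: F = P × (π/4)D².
D = √(4F / (πP)) = √(4 × 2050 kN / (π × 22.2 MPa))

D ≈ 343 mm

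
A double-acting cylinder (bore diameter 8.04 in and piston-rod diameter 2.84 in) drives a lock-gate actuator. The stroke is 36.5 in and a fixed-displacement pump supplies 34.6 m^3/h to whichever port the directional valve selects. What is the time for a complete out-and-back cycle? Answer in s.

Cap-side area A_cap = π/4 × (8.04 in)² = 50.77 in^2
Rod-side annular area A_ann = π/4 × (8.04² − 2.84²) = 44.43 in^2
t_ext = A_cap·L/Q = 3.160 s
t_ret = A_ann·L/Q = 2.765 s
t_cycle = t_ext + t_ret

t ≈ 5.92 s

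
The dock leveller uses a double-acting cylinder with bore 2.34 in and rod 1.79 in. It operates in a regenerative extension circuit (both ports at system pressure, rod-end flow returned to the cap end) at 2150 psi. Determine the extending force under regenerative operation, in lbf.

F ≈ 5410 lbf

With equal pressure on both faces, forces on the annular region cancel; the net push is pressure × rod cross-section.
Rod cross-section A_rod = π/4 × (1.79 in)² = 2.516 in^2
F = P × A_rod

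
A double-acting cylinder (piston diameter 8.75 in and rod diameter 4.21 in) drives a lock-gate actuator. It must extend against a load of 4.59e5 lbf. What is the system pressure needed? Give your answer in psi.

Cap-side area A_cap = π/4 × (8.75 in)² = 60.13 in^2
P = F / A = 4.59e5 lbf / A

P ≈ 7630 psi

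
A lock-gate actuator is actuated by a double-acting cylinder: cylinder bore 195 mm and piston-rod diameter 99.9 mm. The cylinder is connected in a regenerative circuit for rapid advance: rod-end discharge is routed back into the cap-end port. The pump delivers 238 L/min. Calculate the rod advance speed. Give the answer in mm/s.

v ≈ 506 mm/s

In regeneration the rod-end outflow joins the pump flow into the cap end, so the net volume the pump must supply per unit advance equals the rod cross-section area.
Rod cross-section A_rod = π/4 × (99.9 mm)² = 7838 mm^2
v = Q_pump / A_rod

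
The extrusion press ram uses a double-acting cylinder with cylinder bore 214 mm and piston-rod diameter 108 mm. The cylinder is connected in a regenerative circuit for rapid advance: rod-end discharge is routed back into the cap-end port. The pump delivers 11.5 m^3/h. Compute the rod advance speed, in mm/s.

v ≈ 349 mm/s

In regeneration the rod-end outflow joins the pump flow into the cap end, so the net volume the pump must supply per unit advance equals the rod cross-section area.
Rod cross-section A_rod = π/4 × (108 mm)² = 9161 mm^2
v = Q_pump / A_rod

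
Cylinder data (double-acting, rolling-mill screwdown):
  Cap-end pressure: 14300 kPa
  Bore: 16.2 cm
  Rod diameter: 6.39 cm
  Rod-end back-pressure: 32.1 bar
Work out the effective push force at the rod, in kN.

F ≈ 239 kN

Cap-side area A_cap = π/4 × (16.2 cm)² = 206.1 cm^2
Rod-side annular area A_ann = π/4 × (16.2² − 6.39²) = 174.1 cm^2
Net thrust = P_cap·A_cap − P_rod·A_ann = 294.8 kN − 55.87 kN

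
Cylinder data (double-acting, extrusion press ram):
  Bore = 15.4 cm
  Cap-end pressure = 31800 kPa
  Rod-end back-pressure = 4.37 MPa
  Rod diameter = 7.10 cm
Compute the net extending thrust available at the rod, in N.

F ≈ 5.28e5 N

Cap-side area A_cap = π/4 × (15.4 cm)² = 186.3 cm^2
Rod-side annular area A_ann = π/4 × (15.4² − 7.10²) = 146.7 cm^2
Net thrust = P_cap·A_cap − P_rod·A_ann = 5.923e5 N − 64100 N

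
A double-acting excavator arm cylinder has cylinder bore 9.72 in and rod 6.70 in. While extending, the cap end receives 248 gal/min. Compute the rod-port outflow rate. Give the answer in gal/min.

Cap-side area A_cap = π/4 × (9.72 in)² = 74.20 in^2
Rod-side annular area A_ann = π/4 × (9.72² − 6.70²) = 38.95 in^2
Piston speed v = Q_in/A_cap; rod-end outflow Q_out = v × A_ann = Q_in × A_ann/A_cap.

Q_out ≈ 130 gal/min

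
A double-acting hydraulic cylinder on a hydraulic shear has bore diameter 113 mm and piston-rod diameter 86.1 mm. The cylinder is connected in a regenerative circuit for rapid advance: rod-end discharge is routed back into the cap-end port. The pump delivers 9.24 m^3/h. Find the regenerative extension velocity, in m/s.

In regeneration the rod-end outflow joins the pump flow into the cap end, so the net volume the pump must supply per unit advance equals the rod cross-section area.
Rod cross-section A_rod = π/4 × (86.1 mm)² = 5822 mm^2
v = Q_pump / A_rod

v ≈ 0.441 m/s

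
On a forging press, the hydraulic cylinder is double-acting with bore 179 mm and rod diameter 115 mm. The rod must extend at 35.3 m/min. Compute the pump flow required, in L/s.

Cap-side area A_cap = π/4 × (179 mm)² = 25160 mm^2
Q = A × v

Q ≈ 14.8 L/s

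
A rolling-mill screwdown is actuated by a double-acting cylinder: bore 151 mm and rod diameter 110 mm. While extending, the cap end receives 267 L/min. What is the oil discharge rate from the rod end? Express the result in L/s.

Cap-side area A_cap = π/4 × (151 mm)² = 17910 mm^2
Rod-side annular area A_ann = π/4 × (151² − 110²) = 8405 mm^2
Piston speed v = Q_in/A_cap; rod-end outflow Q_out = v × A_ann = Q_in × A_ann/A_cap.

Q_out ≈ 2.09 L/s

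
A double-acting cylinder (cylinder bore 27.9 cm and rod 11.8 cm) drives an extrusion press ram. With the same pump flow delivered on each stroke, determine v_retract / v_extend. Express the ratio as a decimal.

v_ret/v_ext ≈ 1.22

Cap-side area A_cap = π/4 × (27.9 cm)² = 611.4 cm^2
Rod-side annular area A_ann = π/4 × (27.9² − 11.8²) = 502.0 cm^2
For equal Q, v ∝ 1/A, so v_ret/v_ext = A_cap/A_ann.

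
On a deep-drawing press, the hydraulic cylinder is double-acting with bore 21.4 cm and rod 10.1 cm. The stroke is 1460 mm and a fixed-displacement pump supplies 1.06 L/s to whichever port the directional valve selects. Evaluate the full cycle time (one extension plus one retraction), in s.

Cap-side area A_cap = π/4 × (21.4 cm)² = 359.7 cm^2
Rod-side annular area A_ann = π/4 × (21.4² − 10.1²) = 279.6 cm^2
t_ext = A_cap·L/Q = 49.54 s
t_ret = A_ann·L/Q = 38.51 s
t_cycle = t_ext + t_ret

t ≈ 88.0 s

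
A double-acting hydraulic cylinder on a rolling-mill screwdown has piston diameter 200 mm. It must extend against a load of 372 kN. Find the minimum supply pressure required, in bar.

P ≈ 118 bar

Cap-side area A_cap = π/4 × (200 mm)² = 31420 mm^2
P = F / A = 372 kN / A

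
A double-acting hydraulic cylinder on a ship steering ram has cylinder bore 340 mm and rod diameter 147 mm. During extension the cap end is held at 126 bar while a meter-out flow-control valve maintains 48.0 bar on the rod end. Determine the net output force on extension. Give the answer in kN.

Cap-side area A_cap = π/4 × (340 mm)² = 90790 mm^2
Rod-side annular area A_ann = π/4 × (340² − 147²) = 73820 mm^2
Net thrust = P_cap·A_cap − P_rod·A_ann = 1144 kN − 354.3 kN

F ≈ 790 kN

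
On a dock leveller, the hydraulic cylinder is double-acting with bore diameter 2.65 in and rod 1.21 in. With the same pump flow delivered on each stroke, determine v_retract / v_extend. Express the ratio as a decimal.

v_ret/v_ext ≈ 1.26

Cap-side area A_cap = π/4 × (2.65 in)² = 5.515 in^2
Rod-side annular area A_ann = π/4 × (2.65² − 1.21²) = 4.366 in^2
For equal Q, v ∝ 1/A, so v_ret/v_ext = A_cap/A_ann.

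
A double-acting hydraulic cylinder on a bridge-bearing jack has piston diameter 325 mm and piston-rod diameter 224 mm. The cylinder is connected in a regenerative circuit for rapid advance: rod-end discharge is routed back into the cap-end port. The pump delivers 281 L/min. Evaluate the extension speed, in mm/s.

In regeneration the rod-end outflow joins the pump flow into the cap end, so the net volume the pump must supply per unit advance equals the rod cross-section area.
Rod cross-section A_rod = π/4 × (224 mm)² = 39410 mm^2
v = Q_pump / A_rod

v ≈ 119 mm/s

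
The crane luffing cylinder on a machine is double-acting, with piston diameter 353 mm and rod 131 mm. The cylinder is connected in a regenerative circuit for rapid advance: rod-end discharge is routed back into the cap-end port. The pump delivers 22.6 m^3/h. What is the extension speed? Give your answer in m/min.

In regeneration the rod-end outflow joins the pump flow into the cap end, so the net volume the pump must supply per unit advance equals the rod cross-section area.
Rod cross-section A_rod = π/4 × (131 mm)² = 13480 mm^2
v = Q_pump / A_rod

v ≈ 27.9 m/min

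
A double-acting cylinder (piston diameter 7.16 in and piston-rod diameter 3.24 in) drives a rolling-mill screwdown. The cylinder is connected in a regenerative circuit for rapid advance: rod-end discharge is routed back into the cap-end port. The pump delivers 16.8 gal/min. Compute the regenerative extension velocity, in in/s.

v ≈ 7.84 in/s

In regeneration the rod-end outflow joins the pump flow into the cap end, so the net volume the pump must supply per unit advance equals the rod cross-section area.
Rod cross-section A_rod = π/4 × (3.24 in)² = 8.245 in^2
v = Q_pump / A_rod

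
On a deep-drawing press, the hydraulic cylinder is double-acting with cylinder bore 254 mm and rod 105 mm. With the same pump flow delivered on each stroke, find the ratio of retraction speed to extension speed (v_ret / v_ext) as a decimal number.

v_ret/v_ext ≈ 1.21

Cap-side area A_cap = π/4 × (254 mm)² = 50670 mm^2
Rod-side annular area A_ann = π/4 × (254² − 105²) = 42010 mm^2
For equal Q, v ∝ 1/A, so v_ret/v_ext = A_cap/A_ann.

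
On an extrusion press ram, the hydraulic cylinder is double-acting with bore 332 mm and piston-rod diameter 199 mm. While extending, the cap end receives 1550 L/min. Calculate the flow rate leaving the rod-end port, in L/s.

Cap-side area A_cap = π/4 × (332 mm)² = 86570 mm^2
Rod-side annular area A_ann = π/4 × (332² − 199²) = 55470 mm^2
Piston speed v = Q_in/A_cap; rod-end outflow Q_out = v × A_ann = Q_in × A_ann/A_cap.

Q_out ≈ 16.6 L/s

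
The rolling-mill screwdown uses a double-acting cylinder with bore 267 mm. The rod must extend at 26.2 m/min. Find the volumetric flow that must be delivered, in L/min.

Cap-side area A_cap = π/4 × (267 mm)² = 55990 mm^2
Q = A × v

Q ≈ 1470 L/min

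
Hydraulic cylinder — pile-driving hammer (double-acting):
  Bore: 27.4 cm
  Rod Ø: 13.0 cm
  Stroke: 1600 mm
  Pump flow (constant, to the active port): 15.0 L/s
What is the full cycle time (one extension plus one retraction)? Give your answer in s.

t ≈ 11.2 s

Cap-side area A_cap = π/4 × (27.4 cm)² = 589.6 cm^2
Rod-side annular area A_ann = π/4 × (27.4² − 13.0²) = 456.9 cm^2
t_ext = A_cap·L/Q = 6.290 s
t_ret = A_ann·L/Q = 4.874 s
t_cycle = t_ext + t_ret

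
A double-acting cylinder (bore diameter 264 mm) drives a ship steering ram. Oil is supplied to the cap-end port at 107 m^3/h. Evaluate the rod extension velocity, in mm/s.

Cap-side area A_cap = π/4 × (264 mm)² = 54740 mm^2
v = Q / A

v ≈ 543 mm/s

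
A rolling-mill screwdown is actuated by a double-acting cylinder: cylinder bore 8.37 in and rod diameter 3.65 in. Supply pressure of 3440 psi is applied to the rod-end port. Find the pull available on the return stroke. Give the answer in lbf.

F ≈ 1.53e5 lbf

Rod-side annular area A_ann = π/4 × (8.37² − 3.65²) = 44.56 in^2
On retraction the pressure acts on the annular area (bore minus rod).
F = P × A_ann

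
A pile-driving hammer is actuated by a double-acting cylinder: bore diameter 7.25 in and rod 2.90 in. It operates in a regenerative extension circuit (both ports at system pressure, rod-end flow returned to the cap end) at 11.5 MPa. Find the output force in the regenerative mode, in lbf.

With equal pressure on both faces, forces on the annular region cancel; the net push is pressure × rod cross-section.
Rod cross-section A_rod = π/4 × (2.90 in)² = 6.605 in^2
F = P × A_rod

F ≈ 11000 lbf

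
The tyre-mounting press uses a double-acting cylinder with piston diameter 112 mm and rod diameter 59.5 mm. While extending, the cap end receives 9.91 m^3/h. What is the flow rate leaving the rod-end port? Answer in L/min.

Q_out ≈ 119 L/min

Cap-side area A_cap = π/4 × (112 mm)² = 9852 mm^2
Rod-side annular area A_ann = π/4 × (112² − 59.5²) = 7072 mm^2
Piston speed v = Q_in/A_cap; rod-end outflow Q_out = v × A_ann = Q_in × A_ann/A_cap.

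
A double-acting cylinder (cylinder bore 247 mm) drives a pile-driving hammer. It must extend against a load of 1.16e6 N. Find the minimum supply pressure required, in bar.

P ≈ 242 bar

Cap-side area A_cap = π/4 × (247 mm)² = 47920 mm^2
P = F / A = 1.16e6 N / A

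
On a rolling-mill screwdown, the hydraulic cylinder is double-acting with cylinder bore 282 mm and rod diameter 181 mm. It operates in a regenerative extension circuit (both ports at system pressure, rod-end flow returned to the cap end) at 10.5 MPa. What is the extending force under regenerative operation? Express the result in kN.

With equal pressure on both faces, forces on the annular region cancel; the net push is pressure × rod cross-section.
Rod cross-section A_rod = π/4 × (181 mm)² = 25730 mm^2
F = P × A_rod

F ≈ 270 kN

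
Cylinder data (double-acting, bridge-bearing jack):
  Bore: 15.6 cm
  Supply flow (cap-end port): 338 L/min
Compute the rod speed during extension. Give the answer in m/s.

v ≈ 0.295 m/s

Cap-side area A_cap = π/4 × (15.6 cm)² = 191.1 cm^2
v = Q / A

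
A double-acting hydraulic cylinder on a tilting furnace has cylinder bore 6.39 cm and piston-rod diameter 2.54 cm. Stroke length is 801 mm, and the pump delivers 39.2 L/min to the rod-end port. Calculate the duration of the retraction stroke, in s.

t ≈ 3.31 s

Rod-side annular area A_ann = π/4 × (6.39² − 2.54²) = 27.00 cm^2
Swept volume V = A × L; t = V / Q = A·L / Q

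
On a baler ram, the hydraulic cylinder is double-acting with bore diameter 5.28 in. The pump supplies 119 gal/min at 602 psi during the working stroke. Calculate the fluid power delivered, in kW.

W ≈ 31.2 kW

Hydraulic power = P × Q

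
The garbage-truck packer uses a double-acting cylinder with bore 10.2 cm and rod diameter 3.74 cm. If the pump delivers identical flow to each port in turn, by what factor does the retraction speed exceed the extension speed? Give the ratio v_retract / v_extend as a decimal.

v_ret/v_ext ≈ 1.16

Cap-side area A_cap = π/4 × (10.2 cm)² = 81.71 cm^2
Rod-side annular area A_ann = π/4 × (10.2² − 3.74²) = 70.73 cm^2
For equal Q, v ∝ 1/A, so v_ret/v_ext = A_cap/A_ann.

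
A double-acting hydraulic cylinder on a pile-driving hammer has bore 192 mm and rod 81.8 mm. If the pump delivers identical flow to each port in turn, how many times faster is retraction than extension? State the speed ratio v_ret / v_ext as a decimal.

Cap-side area A_cap = π/4 × (192 mm)² = 28950 mm^2
Rod-side annular area A_ann = π/4 × (192² − 81.8²) = 23700 mm^2
For equal Q, v ∝ 1/A, so v_ret/v_ext = A_cap/A_ann.

v_ret/v_ext ≈ 1.22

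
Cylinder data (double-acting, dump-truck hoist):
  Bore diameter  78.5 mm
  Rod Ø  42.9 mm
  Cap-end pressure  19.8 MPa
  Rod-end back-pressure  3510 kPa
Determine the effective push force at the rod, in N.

Cap-side area A_cap = π/4 × (78.5 mm)² = 4840 mm^2
Rod-side annular area A_ann = π/4 × (78.5² − 42.9²) = 3394 mm^2
Net thrust = P_cap·A_cap − P_rod·A_ann = 95830 N − 11910 N

F ≈ 83900 N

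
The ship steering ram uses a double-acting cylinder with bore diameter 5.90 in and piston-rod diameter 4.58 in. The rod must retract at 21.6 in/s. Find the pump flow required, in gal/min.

Rod-side annular area A_ann = π/4 × (5.90² − 4.58²) = 10.86 in^2
Q = A × v

Q ≈ 61.0 gal/min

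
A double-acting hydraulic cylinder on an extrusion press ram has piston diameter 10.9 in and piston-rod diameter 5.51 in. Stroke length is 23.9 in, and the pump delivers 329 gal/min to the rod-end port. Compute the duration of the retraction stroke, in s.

Rod-side annular area A_ann = π/4 × (10.9² − 5.51²) = 69.47 in^2
Swept volume V = A × L; t = V / Q = A·L / Q

t ≈ 1.31 s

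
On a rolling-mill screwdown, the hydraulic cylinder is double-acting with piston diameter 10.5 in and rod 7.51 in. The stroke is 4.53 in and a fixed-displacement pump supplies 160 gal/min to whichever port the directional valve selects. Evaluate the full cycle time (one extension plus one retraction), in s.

Cap-side area A_cap = π/4 × (10.5 in)² = 86.59 in^2
Rod-side annular area A_ann = π/4 × (10.5² − 7.51²) = 42.29 in^2
t_ext = A_cap·L/Q = 0.6368 s
t_ret = A_ann·L/Q = 0.3110 s
t_cycle = t_ext + t_ret

t ≈ 0.948 s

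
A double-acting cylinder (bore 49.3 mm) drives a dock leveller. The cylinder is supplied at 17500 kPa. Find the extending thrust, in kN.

F ≈ 33.4 kN

Cap-side area A_cap = π/4 × (49.3 mm)² = 1909 mm^2
F = P × A_cap = 17500 kPa × A_cap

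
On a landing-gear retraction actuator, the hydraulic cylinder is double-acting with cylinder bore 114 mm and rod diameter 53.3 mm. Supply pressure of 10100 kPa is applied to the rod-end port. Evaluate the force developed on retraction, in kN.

F ≈ 80.6 kN

Rod-side annular area A_ann = π/4 × (114² − 53.3²) = 7976 mm^2
On retraction the pressure acts on the annular area (bore minus rod).
F = P × A_ann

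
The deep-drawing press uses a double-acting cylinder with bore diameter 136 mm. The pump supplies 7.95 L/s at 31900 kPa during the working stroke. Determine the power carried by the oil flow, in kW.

Hydraulic power = P × Q

W ≈ 254 kW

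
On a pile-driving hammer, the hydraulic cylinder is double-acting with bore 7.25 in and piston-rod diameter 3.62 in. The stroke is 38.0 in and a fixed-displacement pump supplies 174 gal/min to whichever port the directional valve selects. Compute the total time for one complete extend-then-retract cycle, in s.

Cap-side area A_cap = π/4 × (7.25 in)² = 41.28 in^2
Rod-side annular area A_ann = π/4 × (7.25² − 3.62²) = 30.99 in^2
t_ext = A_cap·L/Q = 2.342 s
t_ret = A_ann·L/Q = 1.758 s
t_cycle = t_ext + t_ret

t ≈ 4.10 s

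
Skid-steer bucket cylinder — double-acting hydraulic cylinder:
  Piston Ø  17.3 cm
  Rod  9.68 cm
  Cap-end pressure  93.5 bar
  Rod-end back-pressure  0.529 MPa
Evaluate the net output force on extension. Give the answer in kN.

F ≈ 211 kN

Cap-side area A_cap = π/4 × (17.3 cm)² = 235.1 cm^2
Rod-side annular area A_ann = π/4 × (17.3² − 9.68²) = 161.5 cm^2
Net thrust = P_cap·A_cap − P_rod·A_ann = 219.8 kN − 8.542 kN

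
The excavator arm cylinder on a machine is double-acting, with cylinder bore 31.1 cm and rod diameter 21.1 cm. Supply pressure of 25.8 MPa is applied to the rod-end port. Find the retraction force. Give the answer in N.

Rod-side annular area A_ann = π/4 × (31.1² − 21.1²) = 410.0 cm^2
On retraction the pressure acts on the annular area (bore minus rod).
F = P × A_ann

F ≈ 1.06e6 N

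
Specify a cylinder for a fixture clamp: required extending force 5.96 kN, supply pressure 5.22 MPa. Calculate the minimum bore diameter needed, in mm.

D ≈ 38.1 mm

Extension force acts on the full piston face: F = P × (π/4)D².
D = √(4F / (πP)) = √(4 × 5.96 kN / (π × 5.22 MPa))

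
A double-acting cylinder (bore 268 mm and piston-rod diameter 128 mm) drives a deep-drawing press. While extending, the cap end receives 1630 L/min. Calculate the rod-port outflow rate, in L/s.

Q_out ≈ 21.0 L/s

Cap-side area A_cap = π/4 × (268 mm)² = 56410 mm^2
Rod-side annular area A_ann = π/4 × (268² − 128²) = 43540 mm^2
Piston speed v = Q_in/A_cap; rod-end outflow Q_out = v × A_ann = Q_in × A_ann/A_cap.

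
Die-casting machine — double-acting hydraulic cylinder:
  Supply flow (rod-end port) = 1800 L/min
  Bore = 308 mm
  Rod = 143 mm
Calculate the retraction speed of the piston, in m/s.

v ≈ 0.513 m/s

Rod-side annular area A_ann = π/4 × (308² − 143²) = 58450 mm^2
Flow into the rod-end port fills the annular volume.
v = Q / A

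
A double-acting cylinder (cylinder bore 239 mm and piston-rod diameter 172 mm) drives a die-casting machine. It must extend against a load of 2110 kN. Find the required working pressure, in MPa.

Cap-side area A_cap = π/4 × (239 mm)² = 44860 mm^2
P = F / A = 2110 kN / A

P ≈ 47.0 MPa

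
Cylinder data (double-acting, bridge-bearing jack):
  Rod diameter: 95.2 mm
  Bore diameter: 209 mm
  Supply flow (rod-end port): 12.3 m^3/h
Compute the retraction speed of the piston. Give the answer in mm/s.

v ≈ 126 mm/s

Rod-side annular area A_ann = π/4 × (209² − 95.2²) = 27190 mm^2
Flow into the rod-end port fills the annular volume.
v = Q / A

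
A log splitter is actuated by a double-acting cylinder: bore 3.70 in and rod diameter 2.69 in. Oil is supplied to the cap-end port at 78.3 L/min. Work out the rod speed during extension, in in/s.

v ≈ 7.41 in/s

Cap-side area A_cap = π/4 × (3.70 in)² = 10.75 in^2
v = Q / A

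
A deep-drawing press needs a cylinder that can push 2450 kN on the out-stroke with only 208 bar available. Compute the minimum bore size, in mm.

D ≈ 387 mm

Extension force acts on the full piston face: F = P × (π/4)D².
D = √(4F / (πP)) = √(4 × 2450 kN / (π × 208 bar))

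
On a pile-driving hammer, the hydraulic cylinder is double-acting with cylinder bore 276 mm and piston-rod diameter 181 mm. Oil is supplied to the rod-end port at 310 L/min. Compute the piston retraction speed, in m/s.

Rod-side annular area A_ann = π/4 × (276² − 181²) = 34100 mm^2
Flow into the rod-end port fills the annular volume.
v = Q / A

v ≈ 0.152 m/s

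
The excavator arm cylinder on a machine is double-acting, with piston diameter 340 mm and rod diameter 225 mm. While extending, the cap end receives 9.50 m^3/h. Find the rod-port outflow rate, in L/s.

Cap-side area A_cap = π/4 × (340 mm)² = 90790 mm^2
Rod-side annular area A_ann = π/4 × (340² − 225²) = 51030 mm^2
Piston speed v = Q_in/A_cap; rod-end outflow Q_out = v × A_ann = Q_in × A_ann/A_cap.

Q_out ≈ 1.48 L/s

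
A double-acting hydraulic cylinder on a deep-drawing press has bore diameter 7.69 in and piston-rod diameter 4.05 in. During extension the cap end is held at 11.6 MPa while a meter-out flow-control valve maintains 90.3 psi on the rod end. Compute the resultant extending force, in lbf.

F ≈ 75100 lbf

Cap-side area A_cap = π/4 × (7.69 in)² = 46.45 in^2
Rod-side annular area A_ann = π/4 × (7.69² − 4.05²) = 33.56 in^2
Net thrust = P_cap·A_cap − P_rod·A_ann = 78140 lbf − 3031 lbf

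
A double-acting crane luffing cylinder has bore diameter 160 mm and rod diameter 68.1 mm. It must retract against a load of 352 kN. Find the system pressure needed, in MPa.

P ≈ 21.4 MPa

Rod-side annular area A_ann = π/4 × (160² − 68.1²) = 16460 mm^2
Retraction: pressure acts on the annular area.
P = F / A = 352 kN / A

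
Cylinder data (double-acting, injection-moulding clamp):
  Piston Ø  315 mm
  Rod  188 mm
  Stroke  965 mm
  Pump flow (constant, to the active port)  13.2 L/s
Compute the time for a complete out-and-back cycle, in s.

Cap-side area A_cap = π/4 × (315 mm)² = 77930 mm^2
Rod-side annular area A_ann = π/4 × (315² − 188²) = 50170 mm^2
t_ext = A_cap·L/Q = 5.697 s
t_ret = A_ann·L/Q = 3.668 s
t_cycle = t_ext + t_ret

t ≈ 9.37 s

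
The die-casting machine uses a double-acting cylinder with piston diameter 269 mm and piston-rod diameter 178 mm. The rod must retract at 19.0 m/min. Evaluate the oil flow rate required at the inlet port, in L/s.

Q ≈ 10.1 L/s

Rod-side annular area A_ann = π/4 × (269² − 178²) = 31950 mm^2
Q = A × v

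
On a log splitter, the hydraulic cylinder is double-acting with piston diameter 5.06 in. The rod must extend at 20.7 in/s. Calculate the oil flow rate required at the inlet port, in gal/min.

Cap-side area A_cap = π/4 × (5.06 in)² = 20.11 in^2
Q = A × v

Q ≈ 108 gal/min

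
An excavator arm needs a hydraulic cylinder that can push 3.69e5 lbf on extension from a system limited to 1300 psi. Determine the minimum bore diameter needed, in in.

D ≈ 19.0 in

Extension force acts on the full piston face: F = P × (π/4)D².
D = √(4F / (πP)) = √(4 × 3.69e5 lbf / (π × 1300 psi))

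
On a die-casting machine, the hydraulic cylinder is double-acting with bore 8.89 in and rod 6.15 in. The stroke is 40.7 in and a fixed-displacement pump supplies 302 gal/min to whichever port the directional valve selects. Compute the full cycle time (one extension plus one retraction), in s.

Cap-side area A_cap = π/4 × (8.89 in)² = 62.07 in^2
Rod-side annular area A_ann = π/4 × (8.89² − 6.15²) = 32.37 in^2
t_ext = A_cap·L/Q = 2.173 s
t_ret = A_ann·L/Q = 1.133 s
t_cycle = t_ext + t_ret

t ≈ 3.31 s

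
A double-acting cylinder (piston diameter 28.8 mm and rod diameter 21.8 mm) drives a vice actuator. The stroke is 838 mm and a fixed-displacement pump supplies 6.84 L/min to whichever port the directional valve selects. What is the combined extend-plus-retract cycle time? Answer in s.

t ≈ 6.83 s

Cap-side area A_cap = π/4 × (28.8 mm)² = 651.4 mm^2
Rod-side annular area A_ann = π/4 × (28.8² − 21.8²) = 278.2 mm^2
t_ext = A_cap·L/Q = 4.789 s
t_ret = A_ann·L/Q = 2.045 s
t_cycle = t_ext + t_ret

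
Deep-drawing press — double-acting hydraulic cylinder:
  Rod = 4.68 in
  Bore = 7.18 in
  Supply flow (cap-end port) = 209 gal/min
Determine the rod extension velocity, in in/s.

Cap-side area A_cap = π/4 × (7.18 in)² = 40.49 in^2
v = Q / A

v ≈ 19.9 in/s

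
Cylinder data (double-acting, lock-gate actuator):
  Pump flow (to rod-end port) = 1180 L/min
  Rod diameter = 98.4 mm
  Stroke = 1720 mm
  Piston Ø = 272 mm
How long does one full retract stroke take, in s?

Rod-side annular area A_ann = π/4 × (272² − 98.4²) = 50500 mm^2
Swept volume V = A × L; t = V / Q = A·L / Q

t ≈ 4.42 s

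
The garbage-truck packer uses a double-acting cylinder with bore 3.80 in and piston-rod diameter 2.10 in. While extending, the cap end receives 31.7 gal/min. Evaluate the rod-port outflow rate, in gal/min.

Q_out ≈ 22.0 gal/min

Cap-side area A_cap = π/4 × (3.80 in)² = 11.34 in^2
Rod-side annular area A_ann = π/4 × (3.80² − 2.10²) = 7.878 in^2
Piston speed v = Q_in/A_cap; rod-end outflow Q_out = v × A_ann = Q_in × A_ann/A_cap.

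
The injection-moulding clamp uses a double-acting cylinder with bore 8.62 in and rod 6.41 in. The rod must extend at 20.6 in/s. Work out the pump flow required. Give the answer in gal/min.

Cap-side area A_cap = π/4 × (8.62 in)² = 58.36 in^2
Q = A × v

Q ≈ 312 gal/min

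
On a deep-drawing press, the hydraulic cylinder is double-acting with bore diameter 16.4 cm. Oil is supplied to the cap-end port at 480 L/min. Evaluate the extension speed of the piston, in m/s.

Cap-side area A_cap = π/4 × (16.4 cm)² = 211.2 cm^2
v = Q / A

v ≈ 0.379 m/s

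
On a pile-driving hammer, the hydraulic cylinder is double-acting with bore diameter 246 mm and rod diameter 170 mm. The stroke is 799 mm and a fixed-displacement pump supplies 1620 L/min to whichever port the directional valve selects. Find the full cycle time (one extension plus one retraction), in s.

Cap-side area A_cap = π/4 × (246 mm)² = 47530 mm^2
Rod-side annular area A_ann = π/4 × (246² − 170²) = 24830 mm^2
t_ext = A_cap·L/Q = 1.407 s
t_ret = A_ann·L/Q = 0.7348 s
t_cycle = t_ext + t_ret

t ≈ 2.14 s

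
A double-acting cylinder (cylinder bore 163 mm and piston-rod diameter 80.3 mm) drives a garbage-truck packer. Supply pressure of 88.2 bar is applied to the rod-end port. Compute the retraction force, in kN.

F ≈ 139 kN

Rod-side annular area A_ann = π/4 × (163² − 80.3²) = 15800 mm^2
On retraction the pressure acts on the annular area (bore minus rod).
F = P × A_ann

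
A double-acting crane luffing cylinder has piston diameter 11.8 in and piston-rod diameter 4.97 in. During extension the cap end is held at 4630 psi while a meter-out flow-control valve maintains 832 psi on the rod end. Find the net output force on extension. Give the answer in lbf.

F ≈ 4.31e5 lbf

Cap-side area A_cap = π/4 × (11.8 in)² = 109.4 in^2
Rod-side annular area A_ann = π/4 × (11.8² − 4.97²) = 89.96 in^2
Net thrust = P_cap·A_cap − P_rod·A_ann = 5.063e5 lbf − 74850 lbf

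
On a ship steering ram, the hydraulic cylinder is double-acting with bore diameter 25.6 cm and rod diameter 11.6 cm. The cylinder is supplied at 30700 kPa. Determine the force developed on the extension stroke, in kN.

F ≈ 1580 kN

Cap-side area A_cap = π/4 × (25.6 cm)² = 514.7 cm^2
F = P × A_cap = 30700 kPa × A_cap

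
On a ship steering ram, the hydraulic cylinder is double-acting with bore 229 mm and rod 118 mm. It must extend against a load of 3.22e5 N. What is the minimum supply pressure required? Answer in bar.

Cap-side area A_cap = π/4 × (229 mm)² = 41190 mm^2
P = F / A = 3.22e5 N / A

P ≈ 78.2 bar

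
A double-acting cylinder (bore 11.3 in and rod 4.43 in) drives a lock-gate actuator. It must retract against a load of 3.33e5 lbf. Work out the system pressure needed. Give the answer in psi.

P ≈ 3920 psi

Rod-side annular area A_ann = π/4 × (11.3² − 4.43²) = 84.87 in^2
Retraction: pressure acts on the annular area.
P = F / A = 3.33e5 lbf / A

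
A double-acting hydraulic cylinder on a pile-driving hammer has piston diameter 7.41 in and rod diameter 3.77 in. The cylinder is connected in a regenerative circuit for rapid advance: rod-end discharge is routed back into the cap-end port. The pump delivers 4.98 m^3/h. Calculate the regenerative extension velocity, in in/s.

In regeneration the rod-end outflow joins the pump flow into the cap end, so the net volume the pump must supply per unit advance equals the rod cross-section area.
Rod cross-section A_rod = π/4 × (3.77 in)² = 11.16 in^2
v = Q_pump / A_rod

v ≈ 7.56 in/s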